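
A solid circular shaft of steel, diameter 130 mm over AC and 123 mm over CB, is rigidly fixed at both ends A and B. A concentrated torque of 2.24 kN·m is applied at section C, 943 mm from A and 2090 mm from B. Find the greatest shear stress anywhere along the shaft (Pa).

Compatibility: T_A·a/J_AC = T_B·b/J_CB with T_A + T_B = T₀.
J_AC = 2.80×10^-5 m⁴, J_CB = 2.25×10^-5 m⁴, so T_A = T₀·(J_AC/a)/((J_AC/a)+(J_CB/b)) = 1645 N·m, T_B = 594.9 N·m.
τ in each portion: τ_AC = 3.81×10^6 Pa, τ_CB = 1.63×10^6 Pa; maximum is in AC.
τ_max = T_AC·r/J = 1645·0.0650/2.80×10^-5 = 3.814×10^6 Pa.

3.81e6 Pa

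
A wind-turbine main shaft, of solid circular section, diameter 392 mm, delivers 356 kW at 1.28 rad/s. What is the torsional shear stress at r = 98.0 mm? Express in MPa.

ω = 1.28 rad/s, so T = P/ω = 356×10³ / 1.280 = 278100 N·m.
J = πd⁴/32 = π(0.392)⁴/32 = 2.318×10^-3 m⁴.
Shear stress varies linearly with radius: τ = T·r/J = 278100 × 0.0980 / 2.318×10^-3 = 1.176×10^7 Pa.

11.8 MPa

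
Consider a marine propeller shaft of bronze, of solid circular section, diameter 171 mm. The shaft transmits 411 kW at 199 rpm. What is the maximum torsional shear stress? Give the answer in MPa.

ω = 2π·199/60 = 20.84 rad/s, so T = P/ω = 411×10³ / 20.84 = 19720 N·m.
J = πd⁴/32 = π(0.171)⁴/32 = 8.394×10^-5 m⁴.
τ_max = T·r/J = 19720 × 0.0855 / 8.394×10^-5 = 2.009×10^7 Pa.

20.1 MPa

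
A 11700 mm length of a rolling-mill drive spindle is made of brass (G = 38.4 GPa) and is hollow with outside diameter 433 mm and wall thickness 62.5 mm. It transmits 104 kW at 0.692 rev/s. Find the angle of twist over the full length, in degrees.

ω = 2π·0.692 = 4.348 rad/s, so T = P/ω = 104×10³ / 4.348 = 23920 N·m.
J = π(d_o⁴ − d_i⁴)/32 = π(0.433⁴ − 0.308⁴)/32 = 2.568×10^-3 m⁴.
θ = T·L/(G·J) = 23920 × 11.7 / (38.4×10⁹ × 2.568×10^-3) = 2.838×10^-3 rad.

0.163°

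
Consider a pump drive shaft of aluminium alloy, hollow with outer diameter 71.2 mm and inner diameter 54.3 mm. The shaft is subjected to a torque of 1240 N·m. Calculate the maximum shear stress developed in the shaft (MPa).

26.4 MPa

J = π(d_o⁴ − d_i⁴)/32 = π(0.0712⁴ − 0.0543⁴)/32 = 1.670×10^-6 m⁴.
τ_max = T·r/J = 1240 × 0.0356 / 1.670×10^-6 = 2.644×10^7 Pa.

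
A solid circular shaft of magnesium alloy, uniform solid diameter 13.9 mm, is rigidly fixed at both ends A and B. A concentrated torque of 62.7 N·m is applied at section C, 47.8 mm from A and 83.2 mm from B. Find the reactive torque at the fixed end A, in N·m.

39.8 N·m

With uniform GJ and both ends fixed, compatibility θ_AC = θ_CB gives T_A·a = T_B·b, together with T_A + T_B = T₀.
T_A = T₀·b/(a+b) = 62.70·83.2/131.0 = 39.82 N·m; T_B = 22.88 N·m.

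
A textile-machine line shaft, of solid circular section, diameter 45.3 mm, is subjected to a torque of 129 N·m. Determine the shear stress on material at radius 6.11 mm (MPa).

J = πd⁴/32 = π(0.0453)⁴/32 = 4.134×10^-7 m⁴.
Shear stress varies linearly with radius: τ = T·r/J = 129.0 × 0.00611 / 4.134×10^-7 = 1.907×10^6 Pa.

1.91 MPa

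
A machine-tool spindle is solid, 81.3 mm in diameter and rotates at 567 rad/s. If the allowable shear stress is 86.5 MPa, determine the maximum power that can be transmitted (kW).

J = πd⁴/32 = π(0.0813)⁴/32 = 4.289×10^-6 m⁴.
T_max = τ_allow·J/r = 8.65×10^7 × 4.289×10^-6 / 0.0406 = 9127 N·m.
ω = 567 rad/s, so P_max = T_max·ω = 5.175×10^6 W.

5170 kW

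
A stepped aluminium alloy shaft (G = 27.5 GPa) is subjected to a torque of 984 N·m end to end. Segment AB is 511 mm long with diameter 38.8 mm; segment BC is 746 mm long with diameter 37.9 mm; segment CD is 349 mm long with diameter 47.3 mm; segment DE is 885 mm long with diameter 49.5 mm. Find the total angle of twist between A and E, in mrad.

J_AB = π(0.0388)⁴/32 = 2.22×10^-7 m⁴; J_BC = π(0.0379)⁴/32 = 2.03×10^-7 m⁴; J_CD = π(0.0473)⁴/32 = 4.91×10^-7 m⁴; J_DE = π(0.0495)⁴/32 = 5.89×10^-7 m⁴.
θ = (T/G)·Σ L_i/J_i = (984.0/27.5×10⁹)·(0.511/2.22×10^-7 + 0.746/2.03×10^-7 + 0.349/4.91×10^-7 + 0.885/5.89×10^-7) = 0.2931 rad.

293 mrad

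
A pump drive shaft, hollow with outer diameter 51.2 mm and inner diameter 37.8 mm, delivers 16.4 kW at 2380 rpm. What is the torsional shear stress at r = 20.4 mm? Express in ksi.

0.411 ksi

ω = 2π·2380/60 = 249.2 rad/s, so T = P/ω = 16.4×10³ / 249.2 = 65.80 N·m.
J = π(d_o⁴ − d_i⁴)/32 = π(0.0512⁴ − 0.0378⁴)/32 = 4.742×10^-7 m⁴.
Shear stress varies linearly with radius: τ = T·r/J = 65.80 × 0.0204 / 4.742×10^-7 = 2.831×10^6 Pa.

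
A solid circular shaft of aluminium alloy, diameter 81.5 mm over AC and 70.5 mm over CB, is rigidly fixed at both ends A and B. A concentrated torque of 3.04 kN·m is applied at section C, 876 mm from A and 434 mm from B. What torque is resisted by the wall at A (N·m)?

1430 N·m

Compatibility: T_A·a/J_AC = T_B·b/J_CB with T_A + T_B = T₀.
J_AC = 4.33×10^-6 m⁴, J_CB = 2.43×10^-6 m⁴, so T_A = T₀·(J_AC/a)/((J_AC/a)+(J_CB/b)) = 1427 N·m, T_B = 1613 N·m.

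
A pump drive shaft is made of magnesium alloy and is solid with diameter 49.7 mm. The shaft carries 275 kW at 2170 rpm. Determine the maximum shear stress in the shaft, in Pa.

5.02e7 Pa

ω = 2π·2170/60 = 227.2 rad/s, so T = P/ω = 275×10³ / 227.2 = 1210 N·m.
J = πd⁴/32 = π(0.0497)⁴/32 = 5.990×10^-7 m⁴.
τ_max = T·r/J = 1210 × 0.0249 / 5.990×10^-7 = 5.020×10^7 Pa.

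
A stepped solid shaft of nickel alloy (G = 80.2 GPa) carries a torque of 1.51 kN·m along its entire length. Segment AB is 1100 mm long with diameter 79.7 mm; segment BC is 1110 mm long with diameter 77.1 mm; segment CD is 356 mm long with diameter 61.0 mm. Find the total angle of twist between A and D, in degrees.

0.927°

J_AB = π(0.0797)⁴/32 = 3.96×10^-6 m⁴; J_BC = π(0.0771)⁴/32 = 3.47×10^-6 m⁴; J_CD = π(0.0610)⁴/32 = 1.36×10^-6 m⁴.
θ = (T/G)·Σ L_i/J_i = (1510/80.2×10⁹)·(1.10/3.96×10^-6 + 1.11/3.47×10^-6 + 0.356/1.36×10^-6) = 0.01618 rad.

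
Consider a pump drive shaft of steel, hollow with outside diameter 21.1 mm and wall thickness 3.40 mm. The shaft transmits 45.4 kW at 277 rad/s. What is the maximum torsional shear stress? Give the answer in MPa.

ω = 277 rad/s, so T = P/ω = 45.4×10³ / 277.0 = 163.9 N·m.
J = π(d_o⁴ − d_i⁴)/32 = π(0.0211⁴ − 0.0143⁴)/32 = 1.535×10^-8 m⁴.
τ_max = T·r/J = 163.9 × 0.0106 / 1.535×10^-8 = 1.126×10^8 Pa.

113 MPa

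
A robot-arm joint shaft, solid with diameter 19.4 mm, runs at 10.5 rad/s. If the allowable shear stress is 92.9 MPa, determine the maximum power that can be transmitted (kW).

1.40 kW

J = πd⁴/32 = π(0.0194)⁴/32 = 1.391×10^-8 m⁴.
T_max = τ_allow·J/r = 9.29×10^7 × 1.391×10^-8 / 0.00970 = 133.2 N·m.
ω = 10.5 rad/s, so P_max = T_max·ω = 1398 W.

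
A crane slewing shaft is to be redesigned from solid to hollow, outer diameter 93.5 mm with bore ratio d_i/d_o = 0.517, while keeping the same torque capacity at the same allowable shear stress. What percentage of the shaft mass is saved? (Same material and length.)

Equal τ_max and T ⇒ the solid shaft needs d_s³ = d_o³(1−k⁴), so d_s = 93.5·(1−0.517⁴)^(1/3) = 91.22 mm.
Area ratio A_h/A_s = d_o²(1−k²)/d_s² = (1−k²)/(1−k⁴)^(2/3) = 0.7698.
Mass saving = 1 − 0.7698 = 23.0 %.

23.0 %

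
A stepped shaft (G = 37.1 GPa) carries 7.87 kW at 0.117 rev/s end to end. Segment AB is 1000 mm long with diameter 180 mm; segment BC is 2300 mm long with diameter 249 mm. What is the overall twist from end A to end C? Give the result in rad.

0.00456 rad

ω = 2π·0.117 = 0.7351 rad/s, so T = P/ω = 7.87×10³ / 0.7351 = 10710 N·m.
J_AB = π(0.180)⁴/32 = 1.03×10^-4 m⁴; J_BC = π(0.249)⁴/32 = 3.77×10^-4 m⁴.
θ = (T/G)·Σ L_i/J_i = (10710/37.1×10⁹)·(1.00/1.03×10^-4 + 2.30/3.77×10^-4) = 4.559×10^-3 rad.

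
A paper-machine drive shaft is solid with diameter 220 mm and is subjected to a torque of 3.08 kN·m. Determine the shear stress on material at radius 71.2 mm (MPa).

J = πd⁴/32 = π(0.220)⁴/32 = 2.300×10^-4 m⁴.
Shear stress varies linearly with radius: τ = T·r/J = 3080 × 0.0712 / 2.300×10^-4 = 9.535×10^5 Pa.

0.954 MPa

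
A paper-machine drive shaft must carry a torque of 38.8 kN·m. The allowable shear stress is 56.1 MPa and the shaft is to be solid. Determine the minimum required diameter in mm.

For a solid shaft τ_max = 16T/(πd³), so d = (16T/(π τ_allow))^(1/3) = (16·38800/(π·5.61×10^7))^(1/3) = 0.1522 m.

152 mm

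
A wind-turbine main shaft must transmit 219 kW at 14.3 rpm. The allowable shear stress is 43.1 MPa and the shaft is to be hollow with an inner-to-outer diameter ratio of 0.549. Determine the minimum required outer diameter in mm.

ω = 2π·14.3/60 = 1.497 rad/s, so T = P/ω = 219×10³ / 1.497 = 146200 N·m.
For a hollow shaft with d_i/d_o = 0.549: τ_max = 16T/(π d_o³ (1−k⁴)), so d_o = [16T/(π τ_allow (1−k⁴))]^(1/3) = [16·146200/(π·4.31×10^7·0.9092)]^(1/3) = 0.2669 m.

267 mm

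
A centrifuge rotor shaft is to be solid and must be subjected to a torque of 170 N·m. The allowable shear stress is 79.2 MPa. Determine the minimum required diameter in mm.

22.2 mm

For a solid shaft τ_max = 16T/(πd³), so d = (16T/(π τ_allow))^(1/3) = (16·170.0/(π·7.92×10^7))^(1/3) = 0.02219 m.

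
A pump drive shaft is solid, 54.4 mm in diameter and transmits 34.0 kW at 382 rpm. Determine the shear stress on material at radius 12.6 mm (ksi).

ω = 2π·382/60 = 40.00 rad/s, so T = P/ω = 34.0×10³ / 40.00 = 849.9 N·m.
J = πd⁴/32 = π(0.0544)⁴/32 = 8.598×10^-7 m⁴.
Shear stress varies linearly with radius: τ = T·r/J = 849.9 × 0.0126 / 8.598×10^-7 = 1.246×10^7 Pa.

1.81 ksi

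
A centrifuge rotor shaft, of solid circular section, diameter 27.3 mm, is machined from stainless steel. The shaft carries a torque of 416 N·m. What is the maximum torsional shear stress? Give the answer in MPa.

104 MPa

J = πd⁴/32 = π(0.0273)⁴/32 = 5.453×10^-8 m⁴.
τ_max = T·r/J = 416.0 × 0.0137 / 5.453×10^-8 = 1.041×10^8 Pa.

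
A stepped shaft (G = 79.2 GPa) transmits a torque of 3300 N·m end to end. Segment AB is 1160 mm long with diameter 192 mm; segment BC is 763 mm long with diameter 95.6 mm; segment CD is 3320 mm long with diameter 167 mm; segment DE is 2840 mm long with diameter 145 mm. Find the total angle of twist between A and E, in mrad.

8.78 mrad

J_AB = π(0.192)⁴/32 = 1.33×10^-4 m⁴; J_BC = π(0.0956)⁴/32 = 8.20×10^-6 m⁴; J_CD = π(0.167)⁴/32 = 7.64×10^-5 m⁴; J_DE = π(0.145)⁴/32 = 4.34×10^-5 m⁴.
θ = (T/G)·Σ L_i/J_i = (3300/79.2×10⁹)·(1.16/1.33×10^-4 + 0.763/8.20×10^-6 + 3.32/7.64×10^-5 + 2.84/4.34×10^-5) = 8.777×10^-3 rad.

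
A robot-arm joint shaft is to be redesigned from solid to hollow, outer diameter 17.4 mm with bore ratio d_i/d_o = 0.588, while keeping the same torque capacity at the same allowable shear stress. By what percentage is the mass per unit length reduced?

Equal τ_max and T ⇒ the solid shaft needs d_s³ = d_o³(1−k⁴), so d_s = 17.4·(1−0.588⁴)^(1/3) = 16.68 mm.
Area ratio A_h/A_s = d_o²(1−k²)/d_s² = (1−k²)/(1−k⁴)^(2/3) = 0.7122.
Mass saving = 1 − 0.7122 = 28.8 %.

28.8 %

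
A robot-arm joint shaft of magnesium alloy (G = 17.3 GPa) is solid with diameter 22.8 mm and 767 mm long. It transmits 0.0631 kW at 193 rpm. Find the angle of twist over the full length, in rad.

ω = 2π·193/60 = 20.21 rad/s, so T = P/ω = 0.0631×10³ / 20.21 = 3.122 N·m.
J = πd⁴/32 = π(0.0228)⁴/32 = 2.653×10^-8 m⁴.
θ = T·L/(G·J) = 3.122 × 0.767 / (17.3×10⁹ × 2.653×10^-8) = 5.217×10^-3 rad.

0.00522 rad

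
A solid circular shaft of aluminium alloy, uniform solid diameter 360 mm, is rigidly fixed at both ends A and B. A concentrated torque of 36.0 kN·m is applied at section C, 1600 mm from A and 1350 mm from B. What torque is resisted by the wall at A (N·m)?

With uniform GJ and both ends fixed, compatibility θ_AC = θ_CB gives T_A·a = T_B·b, together with T_A + T_B = T₀.
T_A = T₀·b/(a+b) = 36000·1350/2950 = 16470 N·m; T_B = 19530 N·m.

16500 N·m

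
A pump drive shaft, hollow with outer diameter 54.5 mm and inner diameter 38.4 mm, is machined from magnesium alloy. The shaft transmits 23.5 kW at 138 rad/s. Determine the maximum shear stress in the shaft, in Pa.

7.11e6 Pa

ω = 138 rad/s, so T = P/ω = 23.5×10³ / 138.0 = 170.3 N·m.
J = π(d_o⁴ − d_i⁴)/32 = π(0.0545⁴ − 0.0384⁴)/32 = 6.527×10^-7 m⁴.
τ_max = T·r/J = 170.3 × 0.0272 / 6.527×10^-7 = 7.110×10^6 Pa.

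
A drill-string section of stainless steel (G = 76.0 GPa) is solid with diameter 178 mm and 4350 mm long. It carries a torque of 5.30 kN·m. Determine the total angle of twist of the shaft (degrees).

J = πd⁴/32 = π(0.178)⁴/32 = 9.856×10^-5 m⁴.
θ = T·L/(G·J) = 5300 × 4.35 / (76.0×10⁹ × 9.856×10^-5) = 3.078×10^-3 rad.

0.176°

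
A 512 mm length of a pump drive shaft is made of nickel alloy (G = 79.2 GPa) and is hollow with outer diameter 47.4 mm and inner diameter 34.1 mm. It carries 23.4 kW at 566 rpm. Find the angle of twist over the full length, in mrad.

ω = 2π·566/60 = 59.27 rad/s, so T = P/ω = 23.4×10³ / 59.27 = 394.8 N·m.
J = π(d_o⁴ − d_i⁴)/32 = π(0.0474⁴ − 0.0341⁴)/32 = 3.628×10^-7 m⁴.
θ = T·L/(G·J) = 394.8 × 0.512 / (79.2×10⁹ × 3.628×10^-7) = 7.034×10^-3 rad.

7.03 mrad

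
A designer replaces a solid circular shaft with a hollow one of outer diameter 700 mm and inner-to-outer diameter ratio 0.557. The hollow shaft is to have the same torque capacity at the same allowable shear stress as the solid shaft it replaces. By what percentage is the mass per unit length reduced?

Equal τ_max and T ⇒ the solid shaft needs d_s³ = d_o³(1−k⁴), so d_s = 700·(1−0.557⁴)^(1/3) = 676.8 mm.
Area ratio A_h/A_s = d_o²(1−k²)/d_s² = (1−k²)/(1−k⁴)^(2/3) = 0.7379.
Mass saving = 1 − 0.7379 = 26.2 %.

26.2 %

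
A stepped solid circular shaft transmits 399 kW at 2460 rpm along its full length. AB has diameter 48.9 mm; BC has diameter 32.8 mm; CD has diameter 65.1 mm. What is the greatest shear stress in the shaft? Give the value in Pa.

ω = 2π·2460/60 = 257.6 rad/s, so T = P/ω = 399×10³ / 257.6 = 1549 N·m.
Under the same torque, τ_max = 16T/(πd³) is largest where d is smallest — segment BC (d = 32.8 mm).
τ_max = 16·1549/(π·(0.0328)³) = 2.235×10^8 Pa.

2.24e8 Pa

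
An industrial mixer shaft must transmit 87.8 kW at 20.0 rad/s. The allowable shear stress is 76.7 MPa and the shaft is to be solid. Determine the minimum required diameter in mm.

66.3 mm

ω = 20.0 rad/s, so T = P/ω = 87.8×10³ / 20.00 = 4390 N·m.
For a solid shaft τ_max = 16T/(πd³), so d = (16T/(π τ_allow))^(1/3) = (16·4390/(π·7.67×10^7))^(1/3) = 0.06631 m.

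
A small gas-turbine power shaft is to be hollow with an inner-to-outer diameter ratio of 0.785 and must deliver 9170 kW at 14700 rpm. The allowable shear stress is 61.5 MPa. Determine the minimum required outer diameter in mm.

ω = 2π·14700/60 = 1539 rad/s, so T = P/ω = 9170×10³ / 1539 = 5957 N·m.
For a hollow shaft with d_i/d_o = 0.785: τ_max = 16T/(π d_o³ (1−k⁴)), so d_o = [16T/(π τ_allow (1−k⁴))]^(1/3) = [16·5957/(π·6.15×10^7·0.6203)]^(1/3) = 0.09265 m.

92.7 mm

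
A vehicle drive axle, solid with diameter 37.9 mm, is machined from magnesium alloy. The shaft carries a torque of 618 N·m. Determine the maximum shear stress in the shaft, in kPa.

57800 kPa

J = πd⁴/32 = π(0.0379)⁴/32 = 2.026×10^-7 m⁴.
τ_max = T·r/J = 618.0 × 0.0189 / 2.026×10^-7 = 5.782×10^7 Pa.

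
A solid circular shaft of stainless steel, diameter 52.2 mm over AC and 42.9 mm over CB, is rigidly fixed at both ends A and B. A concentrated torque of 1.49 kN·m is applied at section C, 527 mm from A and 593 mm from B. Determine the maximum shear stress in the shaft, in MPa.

38.0 MPa

Compatibility: T_A·a/J_AC = T_B·b/J_CB with T_A + T_B = T₀.
J_AC = 7.29×10^-7 m⁴, J_CB = 3.33×10^-7 m⁴, so T_A = T₀·(J_AC/a)/((J_AC/a)+(J_CB/b)) = 1060 N·m, T_B = 429.8 N·m.
τ in each portion: τ_AC = 3.80×10^7 Pa, τ_CB = 2.77×10^7 Pa; maximum is in AC.
τ_max = T_AC·r/J = 1060·0.0261/7.29×10^-7 = 3.796×10^7 Pa.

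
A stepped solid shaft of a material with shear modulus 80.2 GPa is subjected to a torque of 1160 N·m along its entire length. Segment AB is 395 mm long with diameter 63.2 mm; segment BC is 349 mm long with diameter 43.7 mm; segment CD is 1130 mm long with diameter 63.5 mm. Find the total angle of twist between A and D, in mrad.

J_AB = π(0.0632)⁴/32 = 1.57×10^-6 m⁴; J_BC = π(0.0437)⁴/32 = 3.58×10^-7 m⁴; J_CD = π(0.0635)⁴/32 = 1.60×10^-6 m⁴.
θ = (T/G)·Σ L_i/J_i = (1160/80.2×10⁹)·(0.395/1.57×10^-6 + 0.349/3.58×10^-7 + 1.13/1.60×10^-6) = 0.02799 rad.

28.0 mrad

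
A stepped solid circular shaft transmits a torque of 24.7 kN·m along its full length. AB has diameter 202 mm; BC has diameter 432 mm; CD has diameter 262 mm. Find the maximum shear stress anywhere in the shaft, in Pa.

1.53e7 Pa

Under the same torque, τ_max = 16T/(πd³) is largest where d is smallest — segment AB (d = 202 mm).
τ_max = 16·24700/(π·(0.202)³) = 1.526×10^7 Pa.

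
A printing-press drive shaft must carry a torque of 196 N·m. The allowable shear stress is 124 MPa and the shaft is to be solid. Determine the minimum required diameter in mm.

For a solid shaft τ_max = 16T/(πd³), so d = (16T/(π τ_allow))^(1/3) = (16·196.0/(π·1.24×10^8))^(1/3) = 0.02004 m.

20.0 mm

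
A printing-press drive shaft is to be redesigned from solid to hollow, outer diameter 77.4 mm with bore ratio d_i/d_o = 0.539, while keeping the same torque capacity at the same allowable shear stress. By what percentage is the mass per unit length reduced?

24.8 %

Equal τ_max and T ⇒ the solid shaft needs d_s³ = d_o³(1−k⁴), so d_s = 77.4·(1−0.539⁴)^(1/3) = 75.16 mm.
Area ratio A_h/A_s = d_o²(1−k²)/d_s² = (1−k²)/(1−k⁴)^(2/3) = 0.7524.
Mass saving = 1 − 0.7524 = 24.8 %.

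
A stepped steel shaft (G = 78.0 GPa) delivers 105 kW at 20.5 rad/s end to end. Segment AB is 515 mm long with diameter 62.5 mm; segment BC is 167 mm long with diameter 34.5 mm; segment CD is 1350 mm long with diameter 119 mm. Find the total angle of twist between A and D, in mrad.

ω = 20.5 rad/s, so T = P/ω = 105×10³ / 20.50 = 5122 N·m.
J_AB = π(0.0625)⁴/32 = 1.50×10^-6 m⁴; J_BC = π(0.0345)⁴/32 = 1.39×10^-7 m⁴; J_CD = π(0.119)⁴/32 = 1.97×10^-5 m⁴.
θ = (T/G)·Σ L_i/J_i = (5122/78.0×10⁹)·(0.515/1.50×10^-6 + 0.167/1.39×10^-7 + 1.35/1.97×10^-5) = 0.1059 rad.

106 mrad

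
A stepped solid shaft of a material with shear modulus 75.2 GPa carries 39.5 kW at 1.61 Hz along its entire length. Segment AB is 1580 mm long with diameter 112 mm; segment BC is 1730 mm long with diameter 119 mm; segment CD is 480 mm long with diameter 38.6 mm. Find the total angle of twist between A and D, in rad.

ω = 2π·1.61 = 10.12 rad/s, so T = P/ω = 39.5×10³ / 10.12 = 3905 N·m.
J_AB = π(0.112)⁴/32 = 1.54×10^-5 m⁴; J_BC = π(0.119)⁴/32 = 1.97×10^-5 m⁴; J_CD = π(0.0386)⁴/32 = 2.18×10^-7 m⁴.
θ = (T/G)·Σ L_i/J_i = (3905/75.2×10⁹)·(1.58/1.54×10^-5 + 1.73/1.97×10^-5 + 0.480/2.18×10^-7) = 0.1242 rad.

0.124 rad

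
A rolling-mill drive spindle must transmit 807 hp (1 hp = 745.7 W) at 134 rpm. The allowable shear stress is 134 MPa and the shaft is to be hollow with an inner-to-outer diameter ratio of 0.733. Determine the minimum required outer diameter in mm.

ω = 2π·134/60 = 14.03 rad/s, so T = P/ω = 807×745.7 / 14.03 = 42880 N·m.
For a hollow shaft with d_i/d_o = 0.733: τ_max = 16T/(π d_o³ (1−k⁴)), so d_o = [16T/(π τ_allow (1−k⁴))]^(1/3) = [16·42880/(π·1.34×10^8·0.7113)]^(1/3) = 0.1318 m.

132 mm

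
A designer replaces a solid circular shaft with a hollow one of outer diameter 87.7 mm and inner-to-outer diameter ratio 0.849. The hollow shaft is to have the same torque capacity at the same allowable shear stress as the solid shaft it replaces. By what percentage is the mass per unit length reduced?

Equal τ_max and T ⇒ the solid shaft needs d_s³ = d_o³(1−k⁴), so d_s = 87.7·(1−0.849⁴)^(1/3) = 68.69 mm.
Area ratio A_h/A_s = d_o²(1−k²)/d_s² = (1−k²)/(1−k⁴)^(2/3) = 0.4551.
Mass saving = 1 − 0.4551 = 54.5 %.

54.5 %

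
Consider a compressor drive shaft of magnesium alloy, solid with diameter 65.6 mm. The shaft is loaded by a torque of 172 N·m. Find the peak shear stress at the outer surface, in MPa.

J = πd⁴/32 = π(0.0656)⁴/32 = 1.818×10^-6 m⁴.
τ_max = T·r/J = 172.0 × 0.0328 / 1.818×10^-6 = 3.103×10^6 Pa.

3.10 MPa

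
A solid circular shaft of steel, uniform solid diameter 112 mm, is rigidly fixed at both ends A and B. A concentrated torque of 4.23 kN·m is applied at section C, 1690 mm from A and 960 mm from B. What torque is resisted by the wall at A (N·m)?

1530 N·m

With uniform GJ and both ends fixed, compatibility θ_AC = θ_CB gives T_A·a = T_B·b, together with T_A + T_B = T₀.
T_A = T₀·b/(a+b) = 4230·960/2650 = 1532 N·m; T_B = 2698 N·m.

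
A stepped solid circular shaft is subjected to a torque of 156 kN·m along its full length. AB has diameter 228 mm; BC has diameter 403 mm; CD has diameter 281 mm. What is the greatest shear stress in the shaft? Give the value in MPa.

Under the same torque, τ_max = 16T/(πd³) is largest where d is smallest — segment AB (d = 228 mm).
τ_max = 16·156000/(π·(0.228)³) = 6.703×10^7 Pa.

67.0 MPa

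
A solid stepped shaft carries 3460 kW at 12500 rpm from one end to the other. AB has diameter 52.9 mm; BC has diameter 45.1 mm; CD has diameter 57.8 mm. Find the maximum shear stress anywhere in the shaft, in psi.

ω = 2π·12500/60 = 1309 rad/s, so T = P/ω = 3460×10³ / 1309 = 2643 N·m.
Under the same torque, τ_max = 16T/(πd³) is largest where d is smallest — segment BC (d = 45.1 mm).
τ_max = 16·2643/(π·(0.0451)³) = 1.467×10^8 Pa.

21300 psi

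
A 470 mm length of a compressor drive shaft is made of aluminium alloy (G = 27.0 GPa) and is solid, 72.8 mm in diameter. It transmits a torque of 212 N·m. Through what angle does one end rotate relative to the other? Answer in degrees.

0.0767°

J = πd⁴/32 = π(0.0728)⁴/32 = 2.758×10^-6 m⁴.
θ = T·L/(G·J) = 212.0 × 0.470 / (27.0×10⁹ × 2.758×10^-6) = 1.338×10^-3 rad.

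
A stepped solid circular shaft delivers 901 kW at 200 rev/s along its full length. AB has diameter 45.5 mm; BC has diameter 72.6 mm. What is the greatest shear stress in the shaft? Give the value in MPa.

38.8 MPa

ω = 2π·200 = 1257 rad/s, so T = P/ω = 901×10³ / 1257 = 717.0 N·m.
Under the same torque, τ_max = 16T/(πd³) is largest where d is smallest — segment AB (d = 45.5 mm).
τ_max = 16·717.0/(π·(0.0455)³) = 3.877×10^7 Pa.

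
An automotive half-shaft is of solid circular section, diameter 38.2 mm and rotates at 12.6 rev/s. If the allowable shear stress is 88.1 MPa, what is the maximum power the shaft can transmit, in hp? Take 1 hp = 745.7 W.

J = πd⁴/32 = π(0.0382)⁴/32 = 2.091×10^-7 m⁴.
T_max = τ_allow·J/r = 8.81×10^7 × 2.091×10^-7 / 0.0191 = 964.3 N·m.
ω = 2π·12.6 = 79.17 rad/s, so P_max = T_max·ω = 7.634×10^4 W.

102 hp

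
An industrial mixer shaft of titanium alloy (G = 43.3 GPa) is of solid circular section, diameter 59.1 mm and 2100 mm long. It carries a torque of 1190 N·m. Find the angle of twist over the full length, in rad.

0.0482 rad

J = πd⁴/32 = π(0.0591)⁴/32 = 1.198×10^-6 m⁴.
θ = T·L/(G·J) = 1190 × 2.10 / (43.3×10⁹ × 1.198×10^-6) = 0.04819 rad.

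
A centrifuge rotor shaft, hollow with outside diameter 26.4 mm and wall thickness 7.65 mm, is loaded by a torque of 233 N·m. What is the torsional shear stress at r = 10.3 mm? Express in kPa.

J = π(d_o⁴ − d_i⁴)/32 = π(0.0264⁴ − 0.0111⁴)/32 = 4.620×10^-8 m⁴.
Shear stress varies linearly with radius: τ = T·r/J = 233.0 × 0.0103 / 4.620×10^-8 = 5.195×10^7 Pa.

51900 kPa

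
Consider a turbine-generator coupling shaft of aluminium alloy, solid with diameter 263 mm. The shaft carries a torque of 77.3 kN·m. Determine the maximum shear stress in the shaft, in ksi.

3.14 ksi

J = πd⁴/32 = π(0.263)⁴/32 = 4.697×10^-4 m⁴.
τ_max = T·r/J = 77300 × 0.132 / 4.697×10^-4 = 2.164×10^7 Pa.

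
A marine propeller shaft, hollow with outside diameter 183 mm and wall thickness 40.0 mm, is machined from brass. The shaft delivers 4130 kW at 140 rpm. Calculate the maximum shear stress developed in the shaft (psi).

37700 psi

ω = 2π·140/60 = 14.66 rad/s, so T = P/ω = 4130×10³ / 14.66 = 281700 N·m.
J = π(d_o⁴ − d_i⁴)/32 = π(0.183⁴ − 0.103⁴)/32 = 9.905×10^-5 m⁴.
τ_max = T·r/J = 281700 × 0.0915 / 9.905×10^-5 = 2.602×10^8 Pa.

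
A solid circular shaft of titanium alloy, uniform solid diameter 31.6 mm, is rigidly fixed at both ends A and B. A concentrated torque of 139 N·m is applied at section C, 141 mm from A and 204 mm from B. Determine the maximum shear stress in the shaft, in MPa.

13.3 MPa

With uniform GJ and both ends fixed, compatibility θ_AC = θ_CB gives T_A·a = T_B·b, together with T_A + T_B = T₀.
T_A = T₀·b/(a+b) = 139.0·204/345.0 = 82.19 N·m; T_B = 56.81 N·m.
τ in each portion: τ_AC = 1.33×10^7 Pa, τ_CB = 9.17×10^6 Pa; maximum is in AC.
τ_max = T_AC·r/J = 82.19·0.0158/9.79×10^-8 = 1.327×10^7 Pa.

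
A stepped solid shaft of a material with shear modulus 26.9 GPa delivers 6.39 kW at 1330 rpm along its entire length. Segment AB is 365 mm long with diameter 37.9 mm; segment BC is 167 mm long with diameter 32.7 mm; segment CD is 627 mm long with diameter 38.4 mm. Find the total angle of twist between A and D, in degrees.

0.609°

ω = 2π·1330/60 = 139.3 rad/s, so T = P/ω = 6.39×10³ / 139.3 = 45.88 N·m.
J_AB = π(0.0379)⁴/32 = 2.03×10^-7 m⁴; J_BC = π(0.0327)⁴/32 = 1.12×10^-7 m⁴; J_CD = π(0.0384)⁴/32 = 2.13×10^-7 m⁴.
θ = (T/G)·Σ L_i/J_i = (45.88/26.9×10⁹)·(0.365/2.03×10^-7 + 0.167/1.12×10^-7 + 0.627/2.13×10^-7) = 0.01062 rad.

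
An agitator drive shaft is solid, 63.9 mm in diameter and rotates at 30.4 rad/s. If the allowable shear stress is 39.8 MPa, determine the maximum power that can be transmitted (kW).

J = πd⁴/32 = π(0.0639)⁴/32 = 1.637×10^-6 m⁴.
T_max = τ_allow·J/r = 3.98×10^7 × 1.637×10^-6 / 0.0319 = 2039 N·m.
ω = 30.4 rad/s, so P_max = T_max·ω = 6.199×10^4 W.

62.0 kW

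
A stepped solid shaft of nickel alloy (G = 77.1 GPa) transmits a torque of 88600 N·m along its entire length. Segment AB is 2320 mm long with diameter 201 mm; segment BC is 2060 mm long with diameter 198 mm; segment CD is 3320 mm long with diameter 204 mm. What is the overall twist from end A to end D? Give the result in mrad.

54.8 mrad

J_AB = π(0.201)⁴/32 = 1.60×10^-4 m⁴; J_BC = π(0.198)⁴/32 = 1.51×10^-4 m⁴; J_CD = π(0.204)⁴/32 = 1.70×10^-4 m⁴.
θ = (T/G)·Σ L_i/J_i = (88600/77.1×10⁹)·(2.32/1.60×10^-4 + 2.06/1.51×10^-4 + 3.32/1.70×10^-4) = 0.05476 rad.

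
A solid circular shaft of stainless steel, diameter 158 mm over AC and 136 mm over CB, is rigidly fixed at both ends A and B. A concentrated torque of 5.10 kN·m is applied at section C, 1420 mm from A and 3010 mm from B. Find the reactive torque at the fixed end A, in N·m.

4050 N·m

Compatibility: T_A·a/J_AC = T_B·b/J_CB with T_A + T_B = T₀.
J_AC = 6.12×10^-5 m⁴, J_CB = 3.36×10^-5 m⁴, so T_A = T₀·(J_AC/a)/((J_AC/a)+(J_CB/b)) = 4051 N·m, T_B = 1049 N·m.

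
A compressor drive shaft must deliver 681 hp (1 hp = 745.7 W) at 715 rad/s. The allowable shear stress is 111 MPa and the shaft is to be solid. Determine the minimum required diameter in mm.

ω = 715 rad/s, so T = P/ω = 681×745.7 / 715.0 = 710.2 N·m.
For a solid shaft τ_max = 16T/(πd³), so d = (16T/(π τ_allow))^(1/3) = (16·710.2/(π·1.11×10^8))^(1/3) = 0.03194 m.

31.9 mm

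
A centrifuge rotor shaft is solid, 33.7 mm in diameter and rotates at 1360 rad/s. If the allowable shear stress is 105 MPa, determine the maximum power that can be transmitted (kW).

J = πd⁴/32 = π(0.0337)⁴/32 = 1.266×10^-7 m⁴.
T_max = τ_allow·J/r = 1.05×10^8 × 1.266×10^-7 / 0.0169 = 789.1 N·m.
ω = 1360 rad/s, so P_max = T_max·ω = 1.073×10^6 W.

1070 kW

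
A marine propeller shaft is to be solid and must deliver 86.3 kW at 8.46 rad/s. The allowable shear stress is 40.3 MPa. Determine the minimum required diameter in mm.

ω = 8.46 rad/s, so T = P/ω = 86.3×10³ / 8.460 = 10200 N·m.
For a solid shaft τ_max = 16T/(πd³), so d = (16T/(π τ_allow))^(1/3) = (16·10200/(π·4.03×10^7))^(1/3) = 0.1088 m.

109 mm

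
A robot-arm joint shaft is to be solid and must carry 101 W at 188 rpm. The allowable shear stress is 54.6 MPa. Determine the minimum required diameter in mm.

ω = 2π·188/60 = 19.69 rad/s, so T = P/ω = 101 / 19.69 = 5.130 N·m.
For a solid shaft τ_max = 16T/(πd³), so d = (16T/(π τ_allow))^(1/3) = (16·5.130/(π·5.46×10^7))^(1/3) = 0.007822 m.

7.82 mm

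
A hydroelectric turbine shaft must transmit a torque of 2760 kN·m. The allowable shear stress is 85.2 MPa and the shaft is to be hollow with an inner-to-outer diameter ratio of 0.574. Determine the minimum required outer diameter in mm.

For a hollow shaft with d_i/d_o = 0.574: τ_max = 16T/(π d_o³ (1−k⁴)), so d_o = [16T/(π τ_allow (1−k⁴))]^(1/3) = [16·2.760e6/(π·8.52×10^7·0.8914)]^(1/3) = 0.5699 m.

570 mm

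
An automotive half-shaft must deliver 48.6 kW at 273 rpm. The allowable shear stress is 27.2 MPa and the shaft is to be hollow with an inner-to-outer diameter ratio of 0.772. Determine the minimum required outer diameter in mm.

ω = 2π·273/60 = 28.59 rad/s, so T = P/ω = 48.6×10³ / 28.59 = 1700 N·m.
For a hollow shaft with d_i/d_o = 0.772: τ_max = 16T/(π d_o³ (1−k⁴)), so d_o = [16T/(π τ_allow (1−k⁴))]^(1/3) = [16·1700/(π·2.72×10^7·0.6448)]^(1/3) = 0.07903 m.

79.0 mm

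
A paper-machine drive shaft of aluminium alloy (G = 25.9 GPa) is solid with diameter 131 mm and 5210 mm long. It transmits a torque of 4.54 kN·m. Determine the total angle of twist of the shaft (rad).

J = πd⁴/32 = π(0.131)⁴/32 = 2.891×10^-5 m⁴.
θ = T·L/(G·J) = 4540 × 5.21 / (25.9×10⁹ × 2.891×10^-5) = 0.03159 rad.

0.0316 rad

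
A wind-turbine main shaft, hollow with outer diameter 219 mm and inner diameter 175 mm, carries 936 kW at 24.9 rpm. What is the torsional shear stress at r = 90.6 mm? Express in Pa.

ω = 2π·24.9/60 = 2.608 rad/s, so T = P/ω = 936×10³ / 2.608 = 359000 N·m.
J = π(d_o⁴ − d_i⁴)/32 = π(0.219⁴ − 0.175⁴)/32 = 1.338×10^-4 m⁴.
Shear stress varies linearly with radius: τ = T·r/J = 359000 × 0.0906 / 1.338×10^-4 = 2.432×10^8 Pa.

2.43e8 Pa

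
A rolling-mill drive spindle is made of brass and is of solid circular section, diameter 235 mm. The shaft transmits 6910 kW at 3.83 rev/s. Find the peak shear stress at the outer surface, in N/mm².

ω = 2π·3.83 = 24.06 rad/s, so T = P/ω = 6910×10³ / 24.06 = 287100 N·m.
J = πd⁴/32 = π(0.235)⁴/32 = 2.994×10^-4 m⁴.
τ_max = T·r/J = 287100 × 0.117 / 2.994×10^-4 = 1.127×10^8 Pa.

113 N/mm²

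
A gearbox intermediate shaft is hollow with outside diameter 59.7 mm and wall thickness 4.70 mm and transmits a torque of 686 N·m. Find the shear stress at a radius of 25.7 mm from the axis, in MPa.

J = π(d_o⁴ − d_i⁴)/32 = π(0.0597⁴ − 0.0503⁴)/32 = 6.186×10^-7 m⁴.
Shear stress varies linearly with radius: τ = T·r/J = 686.0 × 0.0257 / 6.186×10^-7 = 2.850×10^7 Pa.

28.5 MPa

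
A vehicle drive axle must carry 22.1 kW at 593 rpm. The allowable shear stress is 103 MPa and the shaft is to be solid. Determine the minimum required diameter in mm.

ω = 2π·593/60 = 62.10 rad/s, so T = P/ω = 22.1×10³ / 62.10 = 355.9 N·m.
For a solid shaft τ_max = 16T/(πd³), so d = (16T/(π τ_allow))^(1/3) = (16·355.9/(π·1.03×10^8))^(1/3) = 0.02601 m.

26.0 mm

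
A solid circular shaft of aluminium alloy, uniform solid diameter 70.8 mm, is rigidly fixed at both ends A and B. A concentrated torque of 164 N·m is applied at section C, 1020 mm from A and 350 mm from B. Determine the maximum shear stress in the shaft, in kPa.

1750 kPa

With uniform GJ and both ends fixed, compatibility θ_AC = θ_CB gives T_A·a = T_B·b, together with T_A + T_B = T₀.
T_A = T₀·b/(a+b) = 164.0·350/1370 = 41.90 N·m; T_B = 122.1 N·m.
τ in each portion: τ_AC = 6.01×10^5 Pa, τ_CB = 1.75×10^6 Pa; maximum is in CB.
τ_max = T_CB·r/J = 122.1·0.0354/2.47×10^-6 = 1.752×10^6 Pa.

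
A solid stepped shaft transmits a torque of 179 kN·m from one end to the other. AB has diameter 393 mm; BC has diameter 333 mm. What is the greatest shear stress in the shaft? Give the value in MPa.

Under the same torque, τ_max = 16T/(πd³) is largest where d is smallest — segment BC (d = 333 mm).
τ_max = 16·179000/(π·(0.333)³) = 2.469×10^7 Pa.

24.7 MPa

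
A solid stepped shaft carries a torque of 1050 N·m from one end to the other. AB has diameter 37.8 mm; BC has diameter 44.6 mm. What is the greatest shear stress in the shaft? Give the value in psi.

Under the same torque, τ_max = 16T/(πd³) is largest where d is smallest — segment AB (d = 37.8 mm).
τ_max = 16·1050/(π·(0.0378)³) = 9.901×10^7 Pa.

14400 psi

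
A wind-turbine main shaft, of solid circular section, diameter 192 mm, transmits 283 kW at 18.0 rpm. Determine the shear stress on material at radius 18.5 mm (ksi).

ω = 2π·18.0/60 = 1.885 rad/s, so T = P/ω = 283×10³ / 1.885 = 150100 N·m.
J = πd⁴/32 = π(0.192)⁴/32 = 1.334×10^-4 m⁴.
Shear stress varies linearly with radius: τ = T·r/J = 150100 × 0.0185 / 1.334×10^-4 = 2.082×10^7 Pa.

3.02 ksi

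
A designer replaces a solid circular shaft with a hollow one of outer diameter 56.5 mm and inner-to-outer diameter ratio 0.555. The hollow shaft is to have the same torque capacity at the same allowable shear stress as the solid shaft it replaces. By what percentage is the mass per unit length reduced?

26.0 %

Equal τ_max and T ⇒ the solid shaft needs d_s³ = d_o³(1−k⁴), so d_s = 56.5·(1−0.555⁴)^(1/3) = 54.65 mm.
Area ratio A_h/A_s = d_o²(1−k²)/d_s² = (1−k²)/(1−k⁴)^(2/3) = 0.7395.
Mass saving = 1 − 0.7395 = 26.0 %.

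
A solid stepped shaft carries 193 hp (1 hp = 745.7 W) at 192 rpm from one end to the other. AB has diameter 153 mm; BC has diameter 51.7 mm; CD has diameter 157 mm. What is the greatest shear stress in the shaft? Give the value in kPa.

ω = 2π·192/60 = 20.11 rad/s, so T = P/ω = 193×745.7 / 20.11 = 7158 N·m.
Under the same torque, τ_max = 16T/(πd³) is largest where d is smallest — segment BC (d = 51.7 mm).
τ_max = 16·7158/(π·(0.0517)³) = 2.638×10^8 Pa.

264000 kPa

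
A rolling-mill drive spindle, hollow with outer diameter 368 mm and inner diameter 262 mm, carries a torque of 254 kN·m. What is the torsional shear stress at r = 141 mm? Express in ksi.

3.88 ksi

J = π(d_o⁴ − d_i⁴)/32 = π(0.368⁴ − 0.262⁴)/32 = 1.338×10^-3 m⁴.
Shear stress varies linearly with radius: τ = T·r/J = 254000 × 0.141 / 1.338×10^-3 = 2.677×10^7 Pa.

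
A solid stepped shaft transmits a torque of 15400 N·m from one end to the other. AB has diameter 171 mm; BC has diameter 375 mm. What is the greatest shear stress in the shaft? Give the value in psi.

Under the same torque, τ_max = 16T/(πd³) is largest where d is smallest — segment AB (d = 171 mm).
τ_max = 16·15400/(π·(0.171)³) = 1.569×10^7 Pa.

2280 psi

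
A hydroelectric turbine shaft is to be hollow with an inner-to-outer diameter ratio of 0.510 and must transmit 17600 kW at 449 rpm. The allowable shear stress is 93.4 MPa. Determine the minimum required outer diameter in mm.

ω = 2π·449/60 = 47.02 rad/s, so T = P/ω = 17600×10³ / 47.02 = 374300 N·m.
For a hollow shaft with d_i/d_o = 0.510: τ_max = 16T/(π d_o³ (1−k⁴)), so d_o = [16T/(π τ_allow (1−k⁴))]^(1/3) = [16·374300/(π·9.34×10^7·0.9323)]^(1/3) = 0.2797 m.

280 mm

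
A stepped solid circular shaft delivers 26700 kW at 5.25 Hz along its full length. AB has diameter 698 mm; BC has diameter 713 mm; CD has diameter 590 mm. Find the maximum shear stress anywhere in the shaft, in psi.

2910 psi

ω = 2π·5.25 = 32.99 rad/s, so T = P/ω = 26700×10³ / 32.99 = 809400 N·m.
Under the same torque, τ_max = 16T/(πd³) is largest where d is smallest — segment CD (d = 590 mm).
τ_max = 16·809400/(π·(0.590)³) = 2.007×10^7 Pa.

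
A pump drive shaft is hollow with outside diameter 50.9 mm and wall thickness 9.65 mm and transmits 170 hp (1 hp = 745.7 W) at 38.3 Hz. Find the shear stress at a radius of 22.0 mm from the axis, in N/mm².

20.7 N/mm²

ω = 2π·38.3 = 240.6 rad/s, so T = P/ω = 170×745.7 / 240.6 = 526.8 N·m.
J = π(d_o⁴ − d_i⁴)/32 = π(0.0509⁴ − 0.0316⁴)/32 = 5.611×10^-7 m⁴.
Shear stress varies linearly with radius: τ = T·r/J = 526.8 × 0.0220 / 5.611×10^-7 = 2.066×10^7 Pa.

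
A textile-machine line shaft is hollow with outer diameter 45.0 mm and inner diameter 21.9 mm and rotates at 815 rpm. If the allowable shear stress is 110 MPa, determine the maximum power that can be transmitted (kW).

159 kW

J = π(d_o⁴ − d_i⁴)/32 = π(0.0450⁴ − 0.0219⁴)/32 = 3.800×10^-7 m⁴.
T_max = τ_allow·J/r = 1.10×10^8 × 3.800×10^-7 / 0.0225 = 1858 N·m.
ω = 2π·815/60 = 85.35 rad/s, so P_max = T_max·ω = 1.586×10^5 W.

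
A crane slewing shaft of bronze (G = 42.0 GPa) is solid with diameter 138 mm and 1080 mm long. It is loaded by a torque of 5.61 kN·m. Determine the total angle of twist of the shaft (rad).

0.00405 rad

J = πd⁴/32 = π(0.138)⁴/32 = 3.561×10^-5 m⁴.
θ = T·L/(G·J) = 5610 × 1.08 / (42.0×10⁹ × 3.561×10^-5) = 4.052×10^-3 rad.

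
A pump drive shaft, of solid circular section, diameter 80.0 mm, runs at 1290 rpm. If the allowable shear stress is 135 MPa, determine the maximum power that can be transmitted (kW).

1830 kW

J = πd⁴/32 = π(0.0800)⁴/32 = 4.021×10^-6 m⁴.
T_max = τ_allow·J/r = 1.35×10^8 × 4.021×10^-6 / 0.0400 = 13570 N·m.
ω = 2π·1290/60 = 135.1 rad/s, so P_max = T_max·ω = 1.833×10^6 W.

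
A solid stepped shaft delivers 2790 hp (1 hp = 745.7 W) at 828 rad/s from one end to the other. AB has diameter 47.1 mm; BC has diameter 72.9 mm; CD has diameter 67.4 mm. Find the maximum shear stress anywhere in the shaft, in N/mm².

122 N/mm²

ω = 828 rad/s, so T = P/ω = 2790×745.7 / 828.0 = 2513 N·m.
Under the same torque, τ_max = 16T/(πd³) is largest where d is smallest — segment AB (d = 47.1 mm).
τ_max = 16·2513/(π·(0.0471)³) = 1.225×10^8 Pa.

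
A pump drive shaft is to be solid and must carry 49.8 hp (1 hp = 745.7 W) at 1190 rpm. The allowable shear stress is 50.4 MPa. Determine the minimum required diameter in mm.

ω = 2π·1190/60 = 124.6 rad/s, so T = P/ω = 49.8×745.7 / 124.6 = 298.0 N·m.
For a solid shaft τ_max = 16T/(πd³), so d = (16T/(π τ_allow))^(1/3) = (16·298.0/(π·5.04×10^7))^(1/3) = 0.03111 m.

31.1 mm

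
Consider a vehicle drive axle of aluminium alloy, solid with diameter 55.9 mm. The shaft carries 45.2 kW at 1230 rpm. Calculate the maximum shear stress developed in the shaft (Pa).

1.02e7 Pa

ω = 2π·1230/60 = 128.8 rad/s, so T = P/ω = 45.2×10³ / 128.8 = 350.9 N·m.
J = πd⁴/32 = π(0.0559)⁴/32 = 9.586×10^-7 m⁴.
τ_max = T·r/J = 350.9 × 0.0279 / 9.586×10^-7 = 1.023×10^7 Pa.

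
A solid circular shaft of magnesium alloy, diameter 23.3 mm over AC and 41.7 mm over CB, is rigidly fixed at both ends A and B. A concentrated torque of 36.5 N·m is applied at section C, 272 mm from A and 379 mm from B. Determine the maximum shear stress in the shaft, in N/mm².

Compatibility: T_A·a/J_AC = T_B·b/J_CB with T_A + T_B = T₀.
J_AC = 2.89×10^-8 m⁴, J_CB = 2.97×10^-7 m⁴, so T_A = T₀·(J_AC/a)/((J_AC/a)+(J_CB/b)) = 4.365 N·m, T_B = 32.14 N·m.
τ in each portion: τ_AC = 1.76×10^6 Pa, τ_CB = 2.26×10^6 Pa; maximum is in CB.
τ_max = T_CB·r/J = 32.14·0.0209/2.97×10^-7 = 2.257×10^6 Pa.

2.26 N/mm²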